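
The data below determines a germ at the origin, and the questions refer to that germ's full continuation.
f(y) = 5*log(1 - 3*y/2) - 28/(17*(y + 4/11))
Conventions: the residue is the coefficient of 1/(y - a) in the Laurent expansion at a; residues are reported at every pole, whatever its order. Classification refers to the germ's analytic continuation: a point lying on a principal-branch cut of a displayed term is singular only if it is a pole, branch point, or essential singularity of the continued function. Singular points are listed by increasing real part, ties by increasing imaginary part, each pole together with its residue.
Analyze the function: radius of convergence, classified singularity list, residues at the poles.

Radius of convergence at 0: 4/11.
At -4/11: a pole of order 1; residue -28/17.
At 2/3: a logarithmic branch point.

Denominator factor (y + 4/11): pole of order 1 at -4/11, modulus 4/11.
Branch term (5)*log(1 - y/(2/3)): its argument vanishes at y = 2/3, a logarithmic branch point, modulus 2/3.
The radius of convergence is the smallest modulus among the singular points: 4/11.
The branch term is analytic at -4/11 and contributes nothing to the residue; only the rational part matters.
At the order-1 pole -4/11 set g(y) = (y - (-4/11))*(rational part) = -28/17.
Simple pole: residue = g(a) at a = -4/11, which is -28/17.
List the singular points by increasing real part (a conjugate pair: the negative imaginary part first).


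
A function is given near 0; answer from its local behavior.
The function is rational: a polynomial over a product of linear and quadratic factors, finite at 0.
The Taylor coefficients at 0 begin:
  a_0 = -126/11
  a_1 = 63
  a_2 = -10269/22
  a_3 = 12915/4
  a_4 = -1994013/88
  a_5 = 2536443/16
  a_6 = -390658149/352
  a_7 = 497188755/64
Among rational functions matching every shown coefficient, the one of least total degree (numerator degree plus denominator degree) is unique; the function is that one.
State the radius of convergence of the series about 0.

The radius of convergence is 1/7.

No rational of total degree below 2 reproduces all 8 coefficients; solving the [0/2] Pade equations on them gives f(θ) = 12/(11*(θ - 2/3)*(θ + 1/7)), whose expansion matches every shown term.
Denominator factor (θ - 2/3): pole of order 1 at 2/3, modulus 2/3.
Denominator factor (θ + 1/7): pole of order 1 at -1/7, modulus 1/7.
The radius of convergence is the smallest modulus among the singular points: 1/7.


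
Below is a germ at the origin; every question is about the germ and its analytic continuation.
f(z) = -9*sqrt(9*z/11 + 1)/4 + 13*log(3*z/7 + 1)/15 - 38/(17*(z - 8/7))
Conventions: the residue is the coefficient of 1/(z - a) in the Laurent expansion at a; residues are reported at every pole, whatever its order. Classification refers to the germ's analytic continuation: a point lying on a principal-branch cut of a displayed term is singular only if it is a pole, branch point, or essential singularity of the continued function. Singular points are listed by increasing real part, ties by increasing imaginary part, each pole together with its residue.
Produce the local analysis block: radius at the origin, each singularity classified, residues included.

Denominator factor (z - 8/7): pole of order 1 at 8/7, modulus 8/7.
Branch term (13/15)*log(1 - z/(-7/3)): its argument vanishes at z = -7/3, a logarithmic branch point, modulus 7/3.
Branch term (-9/4)*sqrt(1 - z/(-11/9)): its argument vanishes at z = -11/9, a square-root branch point, modulus 11/9.
The radius of convergence is the smallest modulus among the singular points: 8/7.
The branch terms are analytic at 8/7 and contribute nothing to the residue; only the rational part matters.
At the order-1 pole 8/7 set g(z) = (z - (8/7))*(rational part) = -38/17.
Simple pole: residue = g(a) at a = 8/7, which is -38/17.
List the singular points by increasing real part (a conjugate pair: the negative imaginary part first).

Radius of convergence at 0: 8/7.
At -7/3: a logarithmic branch point.
At -11/9: an algebraic (square-root) branch point.
At 8/7: a pole of order 1; residue -38/17.


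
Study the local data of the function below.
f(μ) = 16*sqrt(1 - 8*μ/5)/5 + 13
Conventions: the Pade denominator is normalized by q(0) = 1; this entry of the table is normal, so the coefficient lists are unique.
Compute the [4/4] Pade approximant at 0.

The Pade approximant has numerator coefficients [81/5, -1198/25, 5628/125, -1808/125, 3344/3125]; denominator coefficients [1, -14/5, 12/5, -16/25, 16/625].

Taylor coefficients needed (expand at 0): a_0 = 81/5, a_1 = -64/25, a_2 = -128/125, a_3 = -512/625, a_4 = -512/625, a_5 = -14336/15625, a_6 = -86016/78125, a_7 = -540672/390625, a_8 = -3514368/1953125.
Write the denominator as Q(μ) = 1 + q1*μ + q2*μ^2 + q3*μ^3 + q4*μ^4. Requiring Q*f - P = O(μ^9) with deg P <= 4 kills the coefficients of μ^5..μ^8 in Q*f:
  μ^5: a_5 + q1*a_4 + q2*a_3 + q3*a_2 + q4*a_1 = 0, i.e. -14336/15625 + (-512/625)*q1 + (-512/625)*q2 + (-128/125)*q3 + (-64/25)*q4 = 0.
  μ^6: a_6 + q1*a_5 + q2*a_4 + q3*a_3 + q4*a_2 = 0, i.e. -86016/78125 + (-14336/15625)*q1 + (-512/625)*q2 + (-512/625)*q3 + (-128/125)*q4 = 0.
  μ^7: a_7 + q1*a_6 + q2*a_5 + q3*a_4 + q4*a_3 = 0, i.e. -540672/390625 + (-86016/78125)*q1 + (-14336/15625)*q2 + (-512/625)*q3 + (-512/625)*q4 = 0.
  μ^8: a_8 + q1*a_7 + q2*a_6 + q3*a_5 + q4*a_4 = 0, i.e. -3514368/1953125 + (-540672/390625)*q1 + (-86016/78125)*q2 + (-14336/15625)*q3 + (-512/625)*q4 = 0.
Solving this linear system: q1 = -14/5, q2 = 12/5, q3 = -16/25, q4 = 16/625.
The numerator is Q*f truncated at degree 4: P0 = a_0 = 81/5; P1 = a_1 + q1*a_0 = -1198/25; P2 = a_2 + q1*a_1 + q2*a_0 = 5628/125; P3 = a_3 + q1*a_2 + q2*a_1 + q3*a_0 = -1808/125; P4 = a_4 + q1*a_3 + q2*a_2 + q3*a_1 + q4*a_0 = 3344/3125.


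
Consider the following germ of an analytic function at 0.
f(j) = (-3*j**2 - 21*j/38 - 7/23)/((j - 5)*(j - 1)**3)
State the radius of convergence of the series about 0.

Denominator factor (j - 1)^3: pole of order 3 at 1, modulus 1.
Denominator factor (j - 5): pole of order 1 at 5, modulus 5.
The radius of convergence is the smallest modulus among the singular points: 1.

The radius of convergence is 1.


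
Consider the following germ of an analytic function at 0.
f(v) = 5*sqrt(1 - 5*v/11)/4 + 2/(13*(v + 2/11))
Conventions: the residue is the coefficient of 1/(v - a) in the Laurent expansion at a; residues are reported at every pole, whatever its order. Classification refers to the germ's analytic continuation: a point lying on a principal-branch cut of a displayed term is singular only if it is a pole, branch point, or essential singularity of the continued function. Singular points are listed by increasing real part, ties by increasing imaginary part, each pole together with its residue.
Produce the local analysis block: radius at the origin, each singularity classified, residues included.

Radius of convergence at 0: 2/11.
At -2/11: a pole of order 1; residue 2/13.
At 11/5: an algebraic (square-root) branch point.

Denominator factor (v + 2/11): pole of order 1 at -2/11, modulus 2/11.
Branch term (5/4)*sqrt(1 - v/(11/5)): its argument vanishes at v = 11/5, a square-root branch point, modulus 11/5.
The radius of convergence is the smallest modulus among the singular points: 2/11.
The branch term is analytic at -2/11 and contributes nothing to the residue; only the rational part matters.
At the order-1 pole -2/11 set g(v) = (v - (-2/11))*(rational part) = 2/13.
Simple pole: residue = g(a) at a = -2/11, which is 2/13.
List the singular points by increasing real part (a conjugate pair: the negative imaginary part first).


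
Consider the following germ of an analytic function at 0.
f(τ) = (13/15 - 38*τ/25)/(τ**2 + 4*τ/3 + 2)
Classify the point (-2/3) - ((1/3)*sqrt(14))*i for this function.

The point is a pole of order 1.

The denominator factor τ**2 + 4*τ/3 + 2 vanishes at (-2/3) - ((1/3)*sqrt(14))*i and appears to the power 1; the numerator there equals (47/25) + ((38/75)*sqrt(14))*i, nonzero, and no other factor vanishes.
Hence a pole whose order is the multiplicity, 1.


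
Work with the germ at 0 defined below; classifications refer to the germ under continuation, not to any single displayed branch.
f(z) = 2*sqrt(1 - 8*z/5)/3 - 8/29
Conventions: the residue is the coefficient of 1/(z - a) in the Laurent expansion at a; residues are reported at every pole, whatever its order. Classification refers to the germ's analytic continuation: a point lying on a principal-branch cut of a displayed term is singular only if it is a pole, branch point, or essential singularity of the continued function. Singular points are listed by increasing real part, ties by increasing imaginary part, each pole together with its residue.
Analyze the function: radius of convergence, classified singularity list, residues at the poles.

Branch term (2/3)*sqrt(1 - z/(5/8)): its argument vanishes at z = 5/8, a square-root branch point, modulus 5/8.
The radius of convergence is the smallest modulus among the singular points: 5/8.

Radius of convergence at 0: 5/8.
At 5/8: an algebraic (square-root) branch point.


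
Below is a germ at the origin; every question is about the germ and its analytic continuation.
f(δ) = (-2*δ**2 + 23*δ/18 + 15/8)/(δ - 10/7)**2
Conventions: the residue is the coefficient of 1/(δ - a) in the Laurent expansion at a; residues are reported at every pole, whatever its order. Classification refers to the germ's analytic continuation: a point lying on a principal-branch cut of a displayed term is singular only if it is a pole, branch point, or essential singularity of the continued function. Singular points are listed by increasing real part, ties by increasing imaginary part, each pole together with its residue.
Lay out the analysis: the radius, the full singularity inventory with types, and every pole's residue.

Radius of convergence at 0: 10/7.
At 10/7: a pole of order 2; residue -559/126.

Denominator factor (δ - 10/7)^2: pole of order 2 at 10/7, modulus 10/7.
The radius of convergence is the smallest modulus among the singular points: 10/7.
At the order-2 pole 10/7 set g(δ) = (δ - (10/7))^2*f(δ) = -2*δ**2 + 23*δ/18 + 15/8.
Order-2 pole: residue = g'(a); g'(10/7) = -559/126, so the residue is -559/126.


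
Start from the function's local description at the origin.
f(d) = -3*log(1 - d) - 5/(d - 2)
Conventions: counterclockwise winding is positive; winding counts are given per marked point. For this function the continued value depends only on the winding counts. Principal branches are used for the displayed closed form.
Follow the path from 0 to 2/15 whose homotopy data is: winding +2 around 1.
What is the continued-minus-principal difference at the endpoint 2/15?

The rational part is single-valued and drops out of the difference; each branch term changes only by its own monodromy.
(-3)*log(1 - d/(1)): each positive loop around 1 adds 2*pi*i to the log, so winding +2 contributes (-3)*(2)*2*pi*i = -(12)*pi*i.
Summing the contributions at d = 2/15 gives -(12)*pi*i.

Continued minus principal equals -(12)*pi*i.


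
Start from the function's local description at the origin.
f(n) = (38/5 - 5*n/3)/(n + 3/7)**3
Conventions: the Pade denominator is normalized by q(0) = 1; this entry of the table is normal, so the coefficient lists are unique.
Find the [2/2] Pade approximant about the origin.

Taylor coefficients needed (expand at 0): a_0 = 13034/135, a_1 = -282289/405, a_2 = 1337357/405, a_3 = -9445534/729, a_4 = 99766352/2187.
Write the denominator as Q(n) = 1 + q1*n + q2*n^2. Requiring Q*f - P = O(n^5) with deg P <= 2 kills the coefficients of n^3..n^4 in Q*f:
  n^3: a_3 + q1*a_2 + q2*a_1 = 0, i.e. -9445534/729 + (1337357/405)*q1 + (-282289/405)*q2 = 0.
  n^4: a_4 + q1*a_3 + q2*a_2 = 0, i.e. 99766352/2187 + (-9445534/729)*q1 + (1337357/405)*q2 = 0.
Solving this linear system: q1 = 8441930/1438833, q2 = 39741940/4316499.
The numerator is Q*f truncated at degree 2: P0 = a_0 = 13034/135; P1 = a_1 + q1*a_0 = -313046839/2398055; P2 = a_2 + q1*a_1 + q2*a_0 = 2191327873/21582495.

The Pade approximant has numerator coefficients [13034/135, -313046839/2398055, 2191327873/21582495]; denominator coefficients [1, 8441930/1438833, 39741940/4316499].


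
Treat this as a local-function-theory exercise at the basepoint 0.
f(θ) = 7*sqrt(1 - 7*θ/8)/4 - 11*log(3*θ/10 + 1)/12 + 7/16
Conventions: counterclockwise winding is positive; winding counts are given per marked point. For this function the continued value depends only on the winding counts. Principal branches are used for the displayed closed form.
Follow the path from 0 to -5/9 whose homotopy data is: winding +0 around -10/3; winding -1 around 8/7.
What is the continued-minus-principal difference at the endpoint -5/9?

Continued minus principal equals -(7/24)*sqrt(214).

The rational part is single-valued and drops out of the difference; each branch term changes only by its own monodromy.
(7/4)*sqrt(1 - θ/(8/7)): winding -1 is odd, the square root flips sign, contributing -2*(7/4)*sqrt(1 - (-5/9)/(8/7)) = -2*(7/4)*sqrt(107/72) = -(7/24)*sqrt(214).
(-11/12)*log(1 - θ/(-10/3)): winding 0 around -10/3, so this term returns to its principal value, contribution 0.
Summing the contributions at θ = -5/9 gives -(7/24)*sqrt(214).


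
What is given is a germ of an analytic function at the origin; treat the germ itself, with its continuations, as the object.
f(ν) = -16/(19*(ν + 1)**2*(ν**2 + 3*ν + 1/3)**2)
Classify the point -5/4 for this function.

Denominator factors: ν + 1 = -1/4 at ν = -5/4; ν**2 + 3*ν + 1/3 = -89/48 at ν = -5/4 — none vanishes.
So the germ continues analytically to -5/4.

The point is a regular point.


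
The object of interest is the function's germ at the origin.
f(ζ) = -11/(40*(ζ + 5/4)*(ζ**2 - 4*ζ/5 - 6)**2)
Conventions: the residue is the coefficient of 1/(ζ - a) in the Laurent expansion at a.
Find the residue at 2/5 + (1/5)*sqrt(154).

The factor ζ**2 - 4*ζ/5 - 6 splits as (ζ - a)(ζ - a') with a = 2/5 + (1/5)*sqrt(154), a' = 2/5 - (1/5)*sqrt(154). At the order-2 pole a set g(ζ) = (ζ - a)^2*f(ζ) = [-11/(40*(ζ + 5/4))] / (ζ - a')^2.
Order-2 pole: residue = g'(a); g'(2/5 + (1/5)*sqrt(154)) = 16/1375 - (1719/2156000)*sqrt(154), so the residue is 16/1375 - (1719/2156000)*sqrt(154).

The residue is 16/1375 - (1719/2156000)*sqrt(154).


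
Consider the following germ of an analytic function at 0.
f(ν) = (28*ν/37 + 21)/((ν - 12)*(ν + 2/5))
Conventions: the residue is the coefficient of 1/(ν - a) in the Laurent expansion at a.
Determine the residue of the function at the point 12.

The residue is 5565/2294.

At the order-1 pole 12 set g(ν) = (ν - (12))*f(ν) = (28*ν/37 + 21)/(ν + 2/5).
Simple pole: residue = g(a) at a = 12, which is 5565/2294.


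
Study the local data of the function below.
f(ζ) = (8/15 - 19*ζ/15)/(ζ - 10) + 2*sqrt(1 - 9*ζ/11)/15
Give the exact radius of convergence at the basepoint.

Denominator factor (ζ - 10): pole of order 1 at 10, modulus 10.
Branch term (2/15)*sqrt(1 - ζ/(11/9)): its argument vanishes at ζ = 11/9, a square-root branch point, modulus 11/9.
The radius of convergence is the smallest modulus among the singular points: 11/9.

The radius of convergence is 11/9.


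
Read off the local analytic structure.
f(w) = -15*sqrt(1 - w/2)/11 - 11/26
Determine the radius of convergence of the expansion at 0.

The radius of convergence is 2.

Branch term (-15/11)*sqrt(1 - w/(2)): its argument vanishes at w = 2, a square-root branch point, modulus 2.
The radius of convergence is the smallest modulus among the singular points: 2.


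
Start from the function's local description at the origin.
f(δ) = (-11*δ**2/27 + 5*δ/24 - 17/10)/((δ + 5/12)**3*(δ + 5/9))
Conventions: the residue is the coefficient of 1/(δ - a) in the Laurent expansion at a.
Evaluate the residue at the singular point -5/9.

At the order-1 pole -5/9 set g(δ) = (δ - (-5/9))*f(δ) = (-11*δ**2/27 + 5*δ/24 - 17/10)/(δ + 5/12)**3.
Simple pole: residue = g(a) at a = -5/9, which is 1358728/1875.

The residue is 1358728/1875.


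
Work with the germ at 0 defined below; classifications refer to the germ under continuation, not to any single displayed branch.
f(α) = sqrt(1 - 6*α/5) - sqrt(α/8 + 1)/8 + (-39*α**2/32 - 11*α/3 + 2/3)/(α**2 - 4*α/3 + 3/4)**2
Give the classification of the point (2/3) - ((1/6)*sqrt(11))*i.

The denominator factor α**2 - 4*α/3 + 3/4 vanishes at (2/3) - ((1/6)*sqrt(11))*i and appears to the power 2; the numerator there equals (-2243/1152) + ((127/144)*sqrt(11))*i, nonzero, and no other factor vanishes.
The branch terms are analytic at this point.
Hence a pole whose order is the multiplicity, 2.

The point is a pole of order 2.


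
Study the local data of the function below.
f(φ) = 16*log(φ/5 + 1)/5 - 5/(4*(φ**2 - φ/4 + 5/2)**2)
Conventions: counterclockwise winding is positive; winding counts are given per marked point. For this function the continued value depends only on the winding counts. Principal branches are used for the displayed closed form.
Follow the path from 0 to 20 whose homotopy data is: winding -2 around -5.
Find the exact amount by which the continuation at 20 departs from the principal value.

The rational part is single-valued and drops out of the difference; each branch term changes only by its own monodromy.
(16/5)*log(1 - φ/(-5)): each positive loop around -5 adds 2*pi*i to the log, so winding -2 contributes (16/5)*(-2)*2*pi*i = -(64/5)*pi*i.
Summing the contributions at φ = 20 gives -(64/5)*pi*i.

Continued minus principal equals -(64/5)*pi*i.


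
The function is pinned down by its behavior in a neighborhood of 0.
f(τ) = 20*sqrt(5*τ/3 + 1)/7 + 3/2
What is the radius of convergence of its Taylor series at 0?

The radius of convergence is 3/5.

Branch term (20/7)*sqrt(1 - τ/(-3/5)): its argument vanishes at τ = -3/5, a square-root branch point, modulus 3/5.
The radius of convergence is the smallest modulus among the singular points: 3/5.


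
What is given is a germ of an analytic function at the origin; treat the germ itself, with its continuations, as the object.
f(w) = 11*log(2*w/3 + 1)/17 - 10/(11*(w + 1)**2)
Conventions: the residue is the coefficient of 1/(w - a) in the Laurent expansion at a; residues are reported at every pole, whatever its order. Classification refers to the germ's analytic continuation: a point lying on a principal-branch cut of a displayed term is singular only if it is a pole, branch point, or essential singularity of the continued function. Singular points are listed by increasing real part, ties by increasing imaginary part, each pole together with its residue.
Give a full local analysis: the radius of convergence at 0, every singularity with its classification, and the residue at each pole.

Denominator factor (w + 1)^2: pole of order 2 at -1, modulus 1.
Branch term (11/17)*log(1 - w/(-3/2)): its argument vanishes at w = -3/2, a logarithmic branch point, modulus 3/2.
The radius of convergence is the smallest modulus among the singular points: 1.
The branch term is analytic at -1 and contributes nothing to the residue; only the rational part matters.
At the order-2 pole -1 set g(w) = (w - (-1))^2*(rational part) = -10/11.
Order-2 pole: residue = g'(a); g'(-1) = 0, so the residue is 0.
List the singular points by increasing real part (a conjugate pair: the negative imaginary part first).

Radius of convergence at 0: 1.
At -3/2: a logarithmic branch point.
At -1: a pole of order 2; residue 0.


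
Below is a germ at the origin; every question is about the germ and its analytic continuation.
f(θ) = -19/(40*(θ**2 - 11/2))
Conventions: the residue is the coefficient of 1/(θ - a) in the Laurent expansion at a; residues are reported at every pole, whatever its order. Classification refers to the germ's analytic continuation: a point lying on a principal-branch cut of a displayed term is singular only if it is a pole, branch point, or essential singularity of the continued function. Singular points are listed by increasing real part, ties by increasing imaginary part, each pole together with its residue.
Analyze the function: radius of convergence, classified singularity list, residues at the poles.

Radius of convergence at 0: (1/2)*sqrt(22).
At -(1/2)*sqrt(22): a pole of order 1; residue (19/880)*sqrt(22).
At (1/2)*sqrt(22): a pole of order 1; residue -(19/880)*sqrt(22).

Denominator factor (θ**2 - 11/2): discriminant 22, real irrational roots (1/2)*sqrt(22) and -(1/2)*sqrt(22); poles of order 1, moduli (1/2)*sqrt(22) and (1/2)*sqrt(22).
The radius of convergence is the smallest modulus among the singular points: (1/2)*sqrt(22).
The factor θ**2 - 11/2 splits as (θ - a)(θ - a') with a = -(1/2)*sqrt(22), a' = (1/2)*sqrt(22). At the order-1 pole a set g(θ) = (θ - a)*f(θ) = [-19/40] / (θ - a').
Simple pole: residue = g(a) at a = -(1/2)*sqrt(22), which is (19/880)*sqrt(22).
The factor θ**2 - 11/2 splits as (θ - a)(θ - a') with a = (1/2)*sqrt(22), a' = -(1/2)*sqrt(22). At the order-1 pole a set g(θ) = (θ - a)*f(θ) = [-19/40] / (θ - a').
Simple pole: residue = g(a) at a = (1/2)*sqrt(22), which is -(19/880)*sqrt(22).
List the singular points by increasing real part (a conjugate pair: the negative imaginary part first).


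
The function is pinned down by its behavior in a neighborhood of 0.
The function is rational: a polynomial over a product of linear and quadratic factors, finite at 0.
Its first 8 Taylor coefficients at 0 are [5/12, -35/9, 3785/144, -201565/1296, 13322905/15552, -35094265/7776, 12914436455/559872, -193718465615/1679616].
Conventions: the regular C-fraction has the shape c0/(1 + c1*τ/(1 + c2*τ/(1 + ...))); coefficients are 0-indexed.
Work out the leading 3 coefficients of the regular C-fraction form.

Taylor coefficients (read off): a_0 = 5/12, a_1 = -35/9, a_2 = 3785/144.
c0 = a_0 = 5/12. Peel one level at a time: if S = 1 + c*τ/S' with S'(0) = 1, then c is the τ-coefficient of S and S' = c*τ/(S - 1).
S_1 = c0/f = 1 + (28/3)*τ + (865/36)*τ^2 + ...; c1 = 28/3.
S_2 = c1*τ/(S_1 - 1) = 1 + (-865/336)*τ + ...; c2 = -865/336.

The regular C-fraction coefficients are [5/12, 28/3, -865/336].


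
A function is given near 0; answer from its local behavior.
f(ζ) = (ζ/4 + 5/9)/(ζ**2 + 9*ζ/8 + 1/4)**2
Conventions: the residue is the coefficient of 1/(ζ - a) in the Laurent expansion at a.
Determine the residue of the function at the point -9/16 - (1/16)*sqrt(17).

The factor ζ**2 + 9*ζ/8 + 1/4 splits as (ζ - a)(ζ - a') with a = -9/16 - (1/16)*sqrt(17), a' = -9/16 + (1/16)*sqrt(17). At the order-2 pole a set g(ζ) = (ζ - a)^2*f(ζ) = [ζ/4 + 5/9] / (ζ - a')^2.
Order-2 pole: residue = g'(a); g'(-9/16 - (1/16)*sqrt(17)) = (3824/2601)*sqrt(17), so the residue is (3824/2601)*sqrt(17).

The residue is (3824/2601)*sqrt(17).


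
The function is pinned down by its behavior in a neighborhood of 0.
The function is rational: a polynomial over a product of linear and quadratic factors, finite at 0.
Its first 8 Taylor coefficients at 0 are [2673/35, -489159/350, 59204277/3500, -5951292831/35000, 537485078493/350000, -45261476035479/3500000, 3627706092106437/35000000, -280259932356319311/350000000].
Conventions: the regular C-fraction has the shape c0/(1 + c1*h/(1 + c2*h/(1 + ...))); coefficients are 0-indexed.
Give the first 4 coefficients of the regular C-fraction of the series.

Taylor coefficients (read off): a_0 = 2673/35, a_1 = -489159/350, a_2 = 59204277/3500, a_3 = -5951292831/35000.
c0 = a_0 = 2673/35. Peel one level at a time: if S = 1 + c*h/S' with S'(0) = 1, then c is the h-coefficient of S and S' = c*h/(S - 1).
S_1 = c0/f = 1 + (183/10)*h + (567/5)*h^2 + ...; c1 = 183/10.
S_2 = c1*h/(S_1 - 1) = 1 + (-378/61)*h + (92376/3721)*h^2 + ...; c2 = -378/61.
S_3 = c2*h/(S_2 - 1) = 1 + (5132/1281)*h + ...; c3 = 5132/1281.

The regular C-fraction coefficients are [2673/35, 183/10, -378/61, 5132/1281].


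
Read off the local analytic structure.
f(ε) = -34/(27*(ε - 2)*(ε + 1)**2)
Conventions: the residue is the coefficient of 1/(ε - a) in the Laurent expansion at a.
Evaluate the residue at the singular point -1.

At the order-2 pole -1 set g(ε) = (ε - (-1))^2*f(ε) = -34/(27*(ε - 2)).
Order-2 pole: residue = g'(a); g'(-1) = 34/243, so the residue is 34/243.

The residue is 34/243.


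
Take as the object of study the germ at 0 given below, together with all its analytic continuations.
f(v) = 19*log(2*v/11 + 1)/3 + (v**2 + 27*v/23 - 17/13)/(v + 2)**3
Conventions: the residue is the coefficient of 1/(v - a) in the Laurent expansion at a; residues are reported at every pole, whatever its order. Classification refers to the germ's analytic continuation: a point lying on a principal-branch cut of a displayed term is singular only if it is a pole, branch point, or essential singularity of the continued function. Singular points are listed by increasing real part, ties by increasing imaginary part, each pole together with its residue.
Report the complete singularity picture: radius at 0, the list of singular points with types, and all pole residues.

Denominator factor (v + 2)^3: pole of order 3 at -2, modulus 2.
Branch term (19/3)*log(1 - v/(-11/2)): its argument vanishes at v = -11/2, a logarithmic branch point, modulus 11/2.
The radius of convergence is the smallest modulus among the singular points: 2.
The branch term is analytic at -2 and contributes nothing to the residue; only the rational part matters.
At the order-3 pole -2 set g(v) = (v - (-2))^3*(rational part) = v**2 + 27*v/23 - 17/13.
Order-3 pole: residue = g''(a)/2; g''(-2) = 2, so the residue is 1.
List the singular points by increasing real part (a conjugate pair: the negative imaginary part first).

Radius of convergence at 0: 2.
At -11/2: a logarithmic branch point.
At -2: a pole of order 3; residue 1.


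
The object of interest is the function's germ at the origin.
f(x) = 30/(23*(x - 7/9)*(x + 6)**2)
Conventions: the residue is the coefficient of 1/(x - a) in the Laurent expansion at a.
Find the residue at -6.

The residue is -2430/85583.

At the order-2 pole -6 set g(x) = (x - (-6))^2*f(x) = 30/(23*(x - 7/9)).
Order-2 pole: residue = g'(a); g'(-6) = -2430/85583, so the residue is -2430/85583.


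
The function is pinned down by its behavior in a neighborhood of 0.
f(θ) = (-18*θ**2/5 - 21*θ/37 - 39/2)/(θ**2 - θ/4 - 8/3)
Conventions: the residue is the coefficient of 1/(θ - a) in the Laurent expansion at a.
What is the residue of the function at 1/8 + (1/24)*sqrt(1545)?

The factor θ**2 - θ/4 - 8/3 splits as (θ - a)(θ - a') with a = 1/8 + (1/24)*sqrt(1545), a' = 1/8 - (1/24)*sqrt(1545). At the order-1 pole a set g(θ) = (θ - a)*f(θ) = [-18*θ**2/5 - 21*θ/37 - 39/2] / (θ - a').
Simple pole: residue = g(a) at a = 1/8 + (1/24)*sqrt(1545), which is -543/740 - (86679/381100)*sqrt(1545).

The residue is -543/740 - (86679/381100)*sqrt(1545).


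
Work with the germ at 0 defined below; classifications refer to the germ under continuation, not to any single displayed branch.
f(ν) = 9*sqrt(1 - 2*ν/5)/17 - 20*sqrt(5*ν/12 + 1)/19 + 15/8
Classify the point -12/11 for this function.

The point is a regular point.

There is no denominator, hence no pole anywhere.
Branch term sqrt(1 - ν/(5/2)): argument at -12/11 is 79/55, nonzero, so -12/11 is not its branch point (a point on a principal cut is still regular for the continued germ).
Branch term sqrt(1 - ν/(-12/5)): argument at -12/11 is 6/11, nonzero, so -12/11 is not its branch point (a point on a principal cut is still regular for the continued germ).
So the germ continues analytically to -12/11.


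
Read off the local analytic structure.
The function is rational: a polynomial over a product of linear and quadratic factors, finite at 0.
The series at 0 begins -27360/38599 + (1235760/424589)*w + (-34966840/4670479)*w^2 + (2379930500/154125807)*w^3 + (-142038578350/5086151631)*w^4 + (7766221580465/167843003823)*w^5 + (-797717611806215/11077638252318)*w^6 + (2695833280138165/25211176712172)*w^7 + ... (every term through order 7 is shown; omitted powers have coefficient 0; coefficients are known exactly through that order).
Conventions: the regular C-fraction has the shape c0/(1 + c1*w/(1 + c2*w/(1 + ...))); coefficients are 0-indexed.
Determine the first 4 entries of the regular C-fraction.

The regular C-fraction coefficients are [-27360/38599, 271/66, -4572/2981, 323736/378587].

Taylor coefficients (read off): a_0 = -27360/38599, a_1 = 1235760/424589, a_2 = -34966840/4670479, a_3 = 2379930500/154125807.
c0 = a_0 = -27360/38599. Peel one level at a time: if S = 1 + c*w/S' with S'(0) = 1, then c is the w-coefficient of S and S' = c*w/(S - 1).
S_1 = c0/f = 1 + (271/66)*w + (762/121)*w^2 + ...; c1 = 271/66.
S_2 = c1*w/(S_1 - 1) = 1 + (-4572/2981)*w + (11654496/8886361)*w^2 + ...; c2 = -4572/2981.
S_3 = c2*w/(S_2 - 1) = 1 + (323736/378587)*w + ...; c3 = 323736/378587.


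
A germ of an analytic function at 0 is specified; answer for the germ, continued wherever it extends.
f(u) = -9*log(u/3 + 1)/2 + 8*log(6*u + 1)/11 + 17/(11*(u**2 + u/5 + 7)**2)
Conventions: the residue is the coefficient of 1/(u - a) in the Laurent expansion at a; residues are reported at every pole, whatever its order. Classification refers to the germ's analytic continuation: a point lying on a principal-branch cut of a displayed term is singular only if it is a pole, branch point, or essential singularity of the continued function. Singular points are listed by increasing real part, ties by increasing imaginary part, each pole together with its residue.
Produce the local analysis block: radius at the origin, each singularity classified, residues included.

Denominator factor (u**2 + u/5 + 7)^2: discriminant -699/25, complex-conjugate roots (-1/10) + ((1/10)*sqrt(699))*i and (-1/10) - ((1/10)*sqrt(699))*i; poles of order 2, moduli sqrt(7) and sqrt(7).
Branch term (8/11)*log(1 - u/(-1/6)): its argument vanishes at u = -1/6, a logarithmic branch point, modulus 1/6.
Branch term (-9/2)*log(1 - u/(-3)): its argument vanishes at u = -3, a logarithmic branch point, modulus 3.
The radius of convergence is the smallest modulus among the singular points: 1/6.
The branch terms are analytic at (-1/10) - ((1/10)*sqrt(699))*i and contribute nothing to the residue; only the rational part matters.
The factor u**2 + u/5 + 7 splits as (u - a)(u - a') with a = (-1/10) - ((1/10)*sqrt(699))*i, a' = (-1/10) + ((1/10)*sqrt(699))*i. At the order-2 pole a set g(u) = (u - a)^2*(rational part) = [17/11] / (u - a')^2.
Order-2 pole: residue = g'(a); g'((-1/10) - ((1/10)*sqrt(699))*i) = ((4250/5374611)*sqrt(699))*i, so the residue is ((4250/5374611)*sqrt(699))*i.
The branch terms are analytic at (-1/10) + ((1/10)*sqrt(699))*i and contribute nothing to the residue; only the rational part matters.
The factor u**2 + u/5 + 7 splits as (u - a)(u - a') with a = (-1/10) + ((1/10)*sqrt(699))*i, a' = (-1/10) - ((1/10)*sqrt(699))*i. At the order-2 pole a set g(u) = (u - a)^2*(rational part) = [17/11] / (u - a')^2.
Order-2 pole: residue = g'(a); g'((-1/10) + ((1/10)*sqrt(699))*i) = -((4250/5374611)*sqrt(699))*i, so the residue is -((4250/5374611)*sqrt(699))*i.
List the singular points by increasing real part (a conjugate pair: the negative imaginary part first).

Radius of convergence at 0: 1/6.
At -3: a logarithmic branch point.
At -1/6: a logarithmic branch point.
At (-1/10) - ((1/10)*sqrt(699))*i: a pole of order 2; residue ((4250/5374611)*sqrt(699))*i.
At (-1/10) + ((1/10)*sqrt(699))*i: a pole of order 2; residue -((4250/5374611)*sqrt(699))*i.


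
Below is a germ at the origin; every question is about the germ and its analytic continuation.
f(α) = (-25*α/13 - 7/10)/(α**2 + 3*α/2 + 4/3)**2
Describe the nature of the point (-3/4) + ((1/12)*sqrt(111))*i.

The denominator factor α**2 + 3*α/2 + 4/3 vanishes at (-3/4) + ((1/12)*sqrt(111))*i and appears to the power 2; the numerator there equals (193/260) - ((25/156)*sqrt(111))*i, nonzero, and no other factor vanishes.
Hence a pole whose order is the multiplicity, 2.

The point is a pole of order 2.


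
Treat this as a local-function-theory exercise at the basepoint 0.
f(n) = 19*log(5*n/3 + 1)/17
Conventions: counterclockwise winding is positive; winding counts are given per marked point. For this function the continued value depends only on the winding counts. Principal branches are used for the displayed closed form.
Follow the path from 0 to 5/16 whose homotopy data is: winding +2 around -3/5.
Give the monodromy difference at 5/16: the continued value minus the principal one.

The rational part is single-valued and drops out of the difference; each branch term changes only by its own monodromy.
(19/17)*log(1 - n/(-3/5)): each positive loop around -3/5 adds 2*pi*i to the log, so winding +2 contributes (19/17)*(2)*2*pi*i = (76/17)*pi*i.
Summing the contributions at n = 5/16 gives (76/17)*pi*i.

Continued minus principal equals (76/17)*pi*i.


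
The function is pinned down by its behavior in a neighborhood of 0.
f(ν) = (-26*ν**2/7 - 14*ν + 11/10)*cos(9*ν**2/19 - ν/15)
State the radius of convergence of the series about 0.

The factor cos(9*ν**2/19 - ν/15) is entire and contributes no finite singular point.
The polynomial part has no poles.
No finite singular points: the Taylor series at 0 converges everywhere.

The radius of convergence is infinite.


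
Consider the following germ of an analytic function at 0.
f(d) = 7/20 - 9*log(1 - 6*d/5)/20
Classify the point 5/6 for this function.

The term (-9/20)*log(1 - d/(5/6)) has argument 1 - 5/6/(5/6) = 0 at 5/6: a logarithmic (infinitely-sheeted) branch point; the remaining terms are analytic or single-valued there.

The point is a logarithmic branch point.


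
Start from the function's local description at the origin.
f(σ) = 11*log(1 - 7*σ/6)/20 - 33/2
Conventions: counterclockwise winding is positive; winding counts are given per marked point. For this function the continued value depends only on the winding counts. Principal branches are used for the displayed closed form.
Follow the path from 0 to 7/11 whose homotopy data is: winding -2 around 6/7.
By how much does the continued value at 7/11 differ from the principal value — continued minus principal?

Continued minus principal equals -(11/5)*pi*i.

The rational part is single-valued and drops out of the difference; each branch term changes only by its own monodromy.
(11/20)*log(1 - σ/(6/7)): each positive loop around 6/7 adds 2*pi*i to the log, so winding -2 contributes (11/20)*(-2)*2*pi*i = -(11/5)*pi*i.
Summing the contributions at σ = 7/11 gives -(11/5)*pi*i.


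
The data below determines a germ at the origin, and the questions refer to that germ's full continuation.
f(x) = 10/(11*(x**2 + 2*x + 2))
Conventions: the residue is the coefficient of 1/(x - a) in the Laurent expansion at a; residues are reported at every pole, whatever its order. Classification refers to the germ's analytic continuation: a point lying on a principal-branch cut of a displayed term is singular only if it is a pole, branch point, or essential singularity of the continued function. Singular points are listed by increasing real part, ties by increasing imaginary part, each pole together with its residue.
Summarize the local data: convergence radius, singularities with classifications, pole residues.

Denominator factor (x**2 + 2*x + 2): discriminant -4, complex-conjugate roots (-1) + (1)*i and (-1) - (1)*i; poles of order 1, moduli sqrt(2) and sqrt(2).
The radius of convergence is the smallest modulus among the singular points: sqrt(2).
The factor x**2 + 2*x + 2 splits as (x - a)(x - a') with a = (-1) - (1)*i, a' = (-1) + (1)*i. At the order-1 pole a set g(x) = (x - a)*f(x) = [10/11] / (x - a').
Simple pole: residue = g(a) at a = (-1) - (1)*i, which is (5/11)*i.
The factor x**2 + 2*x + 2 splits as (x - a)(x - a') with a = (-1) + (1)*i, a' = (-1) - (1)*i. At the order-1 pole a set g(x) = (x - a)*f(x) = [10/11] / (x - a').
Simple pole: residue = g(a) at a = (-1) + (1)*i, which is -(5/11)*i.
List the singular points by increasing real part (a conjugate pair: the negative imaginary part first).

Radius of convergence at 0: sqrt(2).
At (-1) - (1)*i: a pole of order 1; residue (5/11)*i.
At (-1) + (1)*i: a pole of order 1; residue -(5/11)*i.


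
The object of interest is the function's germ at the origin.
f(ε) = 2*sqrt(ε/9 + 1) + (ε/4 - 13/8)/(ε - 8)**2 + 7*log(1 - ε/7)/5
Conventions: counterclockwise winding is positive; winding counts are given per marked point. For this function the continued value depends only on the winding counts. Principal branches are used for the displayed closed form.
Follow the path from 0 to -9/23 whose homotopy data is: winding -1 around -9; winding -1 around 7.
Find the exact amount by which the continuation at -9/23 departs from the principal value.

The rational part is single-valued and drops out of the difference; each branch term changes only by its own monodromy.
(2)*sqrt(1 - ε/(-9)): winding -1 is odd, the square root flips sign, contributing -2*(2)*sqrt(1 - (-9/23)/(-9)) = -2*(2)*sqrt(22/23) = -(4/23)*sqrt(506).
(7/5)*log(1 - ε/(7)): each positive loop around 7 adds 2*pi*i to the log, so winding -1 contributes (7/5)*(-1)*2*pi*i = -(14/5)*pi*i.
Summing the contributions at ε = -9/23 gives (-(4/23)*sqrt(506)) - ((14/5)*pi)*i.

Continued minus principal equals (-(4/23)*sqrt(506)) - ((14/5)*pi)*i.


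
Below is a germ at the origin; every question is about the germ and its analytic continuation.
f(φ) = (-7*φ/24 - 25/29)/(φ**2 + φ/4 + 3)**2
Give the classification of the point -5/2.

The point is a regular point.

Denominator factors: φ**2 + φ/4 + 3 = 69/8 at φ = -5/2 — none vanishes.
So the germ continues analytically to -5/2.


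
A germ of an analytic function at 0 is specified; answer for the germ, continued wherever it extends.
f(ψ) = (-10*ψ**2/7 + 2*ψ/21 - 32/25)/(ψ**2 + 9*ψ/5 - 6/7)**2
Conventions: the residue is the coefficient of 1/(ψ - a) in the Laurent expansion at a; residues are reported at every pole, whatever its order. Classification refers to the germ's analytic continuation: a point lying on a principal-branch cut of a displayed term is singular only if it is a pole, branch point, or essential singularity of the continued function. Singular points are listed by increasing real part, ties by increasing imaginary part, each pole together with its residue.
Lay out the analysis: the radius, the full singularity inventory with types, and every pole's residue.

Denominator factor (ψ**2 + 9*ψ/5 - 6/7)^2: discriminant 1167/175, real irrational roots -9/10 + (1/70)*sqrt(8169) and -9/10 - (1/70)*sqrt(8169); poles of order 2, moduli -9/10 + (1/70)*sqrt(8169) and 9/10 + (1/70)*sqrt(8169).
The radius of convergence is the smallest modulus among the singular points: -9/10 + (1/70)*sqrt(8169).
The factor ψ**2 + 9*ψ/5 - 6/7 splits as (ψ - a)(ψ - a') with a = -9/10 - (1/70)*sqrt(8169), a' = -9/10 + (1/70)*sqrt(8169). At the order-2 pole a set g(ψ) = (ψ - a)^2*f(ψ) = [-10*ψ**2/7 + 2*ψ/21 - 32/25] / (ψ - a')^2.
Order-2 pole: residue = g'(a); g'(-9/10 - (1/70)*sqrt(8169)) = -(1730/9533223)*sqrt(8169), so the residue is -(1730/9533223)*sqrt(8169).
The factor ψ**2 + 9*ψ/5 - 6/7 splits as (ψ - a)(ψ - a') with a = -9/10 + (1/70)*sqrt(8169), a' = -9/10 - (1/70)*sqrt(8169). At the order-2 pole a set g(ψ) = (ψ - a)^2*f(ψ) = [-10*ψ**2/7 + 2*ψ/21 - 32/25] / (ψ - a')^2.
Order-2 pole: residue = g'(a); g'(-9/10 + (1/70)*sqrt(8169)) = (1730/9533223)*sqrt(8169), so the residue is (1730/9533223)*sqrt(8169).
List the singular points by increasing real part (a conjugate pair: the negative imaginary part first).

Radius of convergence at 0: -9/10 + (1/70)*sqrt(8169).
At -9/10 - (1/70)*sqrt(8169): a pole of order 2; residue -(1730/9533223)*sqrt(8169).
At -9/10 + (1/70)*sqrt(8169): a pole of order 2; residue (1730/9533223)*sqrt(8169).


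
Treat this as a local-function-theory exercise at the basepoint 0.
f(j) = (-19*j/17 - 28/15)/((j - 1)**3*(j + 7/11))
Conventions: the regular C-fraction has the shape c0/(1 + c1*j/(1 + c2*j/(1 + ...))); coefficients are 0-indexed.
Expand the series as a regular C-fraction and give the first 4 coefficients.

The regular C-fraction coefficients are [44/15, -965/476, -113391/459340, 904640176/109422315].

Taylor coefficients (expand at 0): a_0 = 44/15, a_1 = 2123/357, a_2 = 168982/12495, a_3 = 1628528/87465.
c0 = a_0 = 44/15. Peel one level at a time: if S = 1 + c*j/S' with S'(0) = 1, then c is the j-coefficient of S and S' = c*j/(S - 1).
S_1 = c0/f = 1 + (-965/476)*j + (-113391/226576)*j^2 + ...; c1 = -965/476.
S_2 = c1*j/(S_1 - 1) = 1 + (-113391/459340)*j + (13303532/6518575)*j^2 + ...; c2 = -113391/459340.
S_3 = c2*j/(S_2 - 1) = 1 + (904640176/109422315)*j + ...; c3 = 904640176/109422315.
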